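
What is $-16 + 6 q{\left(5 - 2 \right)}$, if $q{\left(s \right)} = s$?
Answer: $2$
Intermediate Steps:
$-16 + 6 q{\left(5 - 2 \right)} = -16 + 6 \left(5 - 2\right) = -16 + 6 \cdot 3 = -16 + 18 = 2$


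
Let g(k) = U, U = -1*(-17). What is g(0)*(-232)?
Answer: -3944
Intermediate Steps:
U = 17
g(k) = 17
g(0)*(-232) = 17*(-232) = -3944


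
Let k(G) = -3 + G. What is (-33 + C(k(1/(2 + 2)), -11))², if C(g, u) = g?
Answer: 20449/16 ≈ 1278.1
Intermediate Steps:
(-33 + C(k(1/(2 + 2)), -11))² = (-33 + (-3 + 1/(2 + 2)))² = (-33 + (-3 + 1/4))² = (-33 + (-3 + ¼))² = (-33 - 11/4)² = (-143/4)² = 20449/16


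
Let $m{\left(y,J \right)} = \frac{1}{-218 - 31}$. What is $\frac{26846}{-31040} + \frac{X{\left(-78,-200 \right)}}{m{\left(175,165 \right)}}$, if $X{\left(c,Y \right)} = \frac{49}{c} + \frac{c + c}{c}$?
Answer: $- \frac{69091059}{201760} \approx -342.44$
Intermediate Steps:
$X{\left(c,Y \right)} = 2 + \frac{49}{c}$ ($X{\left(c,Y \right)} = \frac{49}{c} + \frac{2 c}{c} = \frac{49}{c} + 2 = 2 + \frac{49}{c}$)
$m{\left(y,J \right)} = - \frac{1}{249}$ ($m{\left(y,J \right)} = \frac{1}{-249} = - \frac{1}{249}$)
$\frac{26846}{-31040} + \frac{X{\left(-78,-200 \right)}}{m{\left(175,165 \right)}} = \frac{26846}{-31040} + \frac{2 + \frac{49}{-78}}{- \frac{1}{249}} = 26846 \left(- \frac{1}{31040}\right) + \left(2 + 49 \left(- \frac{1}{78}\right)\right) \left(-249\right) = - \frac{13423}{15520} + \left(2 - \frac{49}{78}\right) \left(-249\right) = - \frac{13423}{15520} + \frac{107}{78} \left(-249\right) = - \frac{13423}{15520} - \frac{8881}{26} = - \frac{69091059}{201760}$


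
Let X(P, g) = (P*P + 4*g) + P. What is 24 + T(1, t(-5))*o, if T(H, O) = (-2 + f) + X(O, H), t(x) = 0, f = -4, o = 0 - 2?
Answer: 28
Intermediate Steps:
o = -2
X(P, g) = P + P**2 + 4*g (X(P, g) = (P**2 + 4*g) + P = P + P**2 + 4*g)
T(H, O) = -6 + O + O**2 + 4*H (T(H, O) = (-2 - 4) + (O + O**2 + 4*H) = -6 + (O + O**2 + 4*H) = -6 + O + O**2 + 4*H)
24 + T(1, t(-5))*o = 24 + (-6 + 0 + 0**2 + 4*1)*(-2) = 24 + (-6 + 0 + 0 + 4)*(-2) = 24 - 2*(-2) = 24 + 4 = 28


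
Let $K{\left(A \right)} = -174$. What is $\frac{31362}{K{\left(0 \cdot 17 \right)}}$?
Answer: $- \frac{5227}{29} \approx -180.24$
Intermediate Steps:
$\frac{31362}{K{\left(0 \cdot 17 \right)}} = \frac{31362}{-174} = 31362 \left(- \frac{1}{174}\right) = - \frac{5227}{29}$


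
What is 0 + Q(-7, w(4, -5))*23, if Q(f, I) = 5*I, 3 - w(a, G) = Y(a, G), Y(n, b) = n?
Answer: -115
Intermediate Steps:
w(a, G) = 3 - a
0 + Q(-7, w(4, -5))*23 = 0 + (5*(3 - 1*4))*23 = 0 + (5*(3 - 4))*23 = 0 + (5*(-1))*23 = 0 - 5*23 = 0 - 115 = -115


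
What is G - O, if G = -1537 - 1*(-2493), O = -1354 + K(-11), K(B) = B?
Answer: 2321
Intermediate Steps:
O = -1365 (O = -1354 - 11 = -1365)
G = 956 (G = -1537 + 2493 = 956)
G - O = 956 - 1*(-1365) = 956 + 1365 = 2321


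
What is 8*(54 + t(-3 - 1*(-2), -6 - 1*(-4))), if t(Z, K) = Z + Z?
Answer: 416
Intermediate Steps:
t(Z, K) = 2*Z
8*(54 + t(-3 - 1*(-2), -6 - 1*(-4))) = 8*(54 + 2*(-3 - 1*(-2))) = 8*(54 + 2*(-3 + 2)) = 8*(54 + 2*(-1)) = 8*(54 - 2) = 8*52 = 416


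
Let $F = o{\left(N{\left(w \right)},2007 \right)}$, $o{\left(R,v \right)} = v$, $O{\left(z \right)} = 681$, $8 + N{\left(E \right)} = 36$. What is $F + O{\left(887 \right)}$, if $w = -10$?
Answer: $2688$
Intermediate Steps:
$N{\left(E \right)} = 28$ ($N{\left(E \right)} = -8 + 36 = 28$)
$F = 2007$
$F + O{\left(887 \right)} = 2007 + 681 = 2688$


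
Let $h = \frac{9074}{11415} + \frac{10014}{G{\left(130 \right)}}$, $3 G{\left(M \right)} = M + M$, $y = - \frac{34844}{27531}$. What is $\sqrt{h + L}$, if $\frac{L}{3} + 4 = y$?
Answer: $\frac{\sqrt{82873266708707586930}}{907880610} \approx 10.027$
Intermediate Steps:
$y = - \frac{34844}{27531}$ ($y = \left(-34844\right) \frac{1}{27531} = - \frac{34844}{27531} \approx -1.2656$)
$G{\left(M \right)} = \frac{2 M}{3}$ ($G{\left(M \right)} = \frac{M + M}{3} = \frac{2 M}{3}$)
$L = - \frac{144968}{9177}$ ($L = -12 + 3 \left(- \frac{34844}{27531}\right) = -12 - \frac{34844}{9177} = - \frac{144968}{9177} \approx -15.797$)
$h = \frac{34528867}{296790}$ ($h = \frac{9074}{11415} + \frac{10014}{\frac{2}{3} \cdot 130} = 9074 \cdot \frac{1}{11415} + \frac{10014}{\frac{260}{3}} = \frac{9074}{11415} + 10014 \cdot \frac{3}{260} = \frac{9074}{11415} + \frac{15021}{130} = \frac{34528867}{296790} \approx 116.34$)
$\sqrt{h + L} = \sqrt{\frac{34528867}{296790} - \frac{144968}{9177}} = \sqrt{\frac{91282119913}{907880610}} = \frac{\sqrt{82873266708707586930}}{907880610}$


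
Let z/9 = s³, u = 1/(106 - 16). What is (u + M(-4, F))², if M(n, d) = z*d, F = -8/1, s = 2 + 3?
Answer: 656098380001/8100 ≈ 8.1000e+7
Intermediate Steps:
s = 5
F = -8 (F = -8*1 = -8)
u = 1/90 ≈ 0.011111
z = 1125 (z = 9*5³ = 9*125 = 1125)
M(n, d) = 1125*d
(u + M(-4, F))² = (1/90 + 1125*(-8))² = (1/90 - 9000)² = (-809999/90)² = 656098380001/8100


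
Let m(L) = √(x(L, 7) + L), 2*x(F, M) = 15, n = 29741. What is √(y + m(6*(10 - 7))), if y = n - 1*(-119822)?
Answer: √(598252 + 2*√102)/2 ≈ 386.74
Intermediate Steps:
x(F, M) = 15/2 (x(F, M) = (½)*15 = 15/2)
m(L) = √(15/2 + L)
y = 149563 (y = 29741 - 1*(-119822) = 29741 + 119822 = 149563)
√(y + m(6*(10 - 7))) = √(149563 + √(30 + 4*(6*(10 - 7)))/2) = √(149563 + √(30 + 4*(6*3))/2) = √(149563 + √(30 + 4*18)/2) = √(149563 + √(30 + 72)/2) = √(149563 + √102/2)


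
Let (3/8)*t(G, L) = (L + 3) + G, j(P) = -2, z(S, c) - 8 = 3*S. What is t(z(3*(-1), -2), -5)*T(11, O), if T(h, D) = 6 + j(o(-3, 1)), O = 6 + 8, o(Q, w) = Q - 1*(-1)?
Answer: -32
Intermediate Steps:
z(S, c) = 8 + 3*S
o(Q, w) = 1 + Q (o(Q, w) = Q + 1 = 1 + Q)
O = 14
t(G, L) = 8 + 8*G/3 + 8*L/3 (t(G, L) = 8*((L + 3) + G)/3 = 8*((3 + L) + G)/3 = 8*(3 + G + L)/3 = 8 + 8*G/3 + 8*L/3)
T(h, D) = 4 (T(h, D) = 6 - 2 = 4)
t(z(3*(-1), -2), -5)*T(11, O) = (8 + 8*(8 + 3*(3*(-1)))/3 + (8/3)*(-5))*4 = (8 + 8*(8 + 3*(-3))/3 - 40/3)*4 = (8 + 8*(8 - 9)/3 - 40/3)*4 = (8 + (8/3)*(-1) - 40/3)*4 = (8 - 8/3 - 40/3)*4 = -8*4 = -32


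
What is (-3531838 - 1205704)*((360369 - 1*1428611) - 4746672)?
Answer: 27548399301388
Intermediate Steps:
(-3531838 - 1205704)*((360369 - 1*1428611) - 4746672) = -4737542*((360369 - 1428611) - 4746672) = -4737542*(-1068242 - 4746672) = -4737542*(-5814914) = 27548399301388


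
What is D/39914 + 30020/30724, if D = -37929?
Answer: 8221921/306579434 ≈ 0.026818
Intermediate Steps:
D/39914 + 30020/30724 = -37929/39914 + 30020/30724 = -37929*1/39914 + 30020*(1/30724) = -37929/39914 + 7505/7681 = 8221921/306579434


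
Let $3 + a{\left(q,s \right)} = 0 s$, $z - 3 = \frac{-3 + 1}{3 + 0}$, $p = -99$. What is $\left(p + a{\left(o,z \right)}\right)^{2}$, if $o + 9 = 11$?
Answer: $10404$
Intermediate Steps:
$o = 2$ ($o = -9 + 11 = 2$)
$z = \frac{7}{3}$ ($z = 3 + \frac{-3 + 1}{3 + 0} = 3 - \frac{2}{3} = \frac{7}{3} \approx 2.3333$)
$a{\left(q,s \right)} = -3$ ($a{\left(q,s \right)} = -3 + 0 s = -3 + 0 = -3$)
$\left(p + a{\left(o,z \right)}\right)^{2} = \left(-99 - 3\right)^{2} = \left(-102\right)^{2} = 10404$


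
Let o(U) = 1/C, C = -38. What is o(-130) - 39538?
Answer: -1502445/38 ≈ -39538.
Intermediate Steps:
o(U) = -1/38 (o(U) = 1/(-38) = -1/38)
o(-130) - 39538 = -1/38 - 39538 = -1502445/38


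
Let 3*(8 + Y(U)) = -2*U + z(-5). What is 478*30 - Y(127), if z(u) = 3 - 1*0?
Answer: 43295/3 ≈ 14432.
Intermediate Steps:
z(u) = 3 (z(u) = 3 + 0 = 3)
Y(U) = -7 - 2*U/3 (Y(U) = -8 + (-2*U + 3)/3 = -8 + (3 - 2*U)/3 = -8 + (1 - 2*U/3) = -7 - 2*U/3)
478*30 - Y(127) = 478*30 - (-7 - 2/3*127) = 14340 - (-7 - 254/3) = 14340 - 1*(-275/3) = 14340 + 275/3 = 43295/3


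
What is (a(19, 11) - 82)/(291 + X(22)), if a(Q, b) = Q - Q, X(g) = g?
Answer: -82/313 ≈ -0.26198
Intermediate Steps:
a(Q, b) = 0
(a(19, 11) - 82)/(291 + X(22)) = (0 - 82)/(291 + 22) = -82/313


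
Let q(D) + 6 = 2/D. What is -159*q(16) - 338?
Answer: 4769/8 ≈ 596.13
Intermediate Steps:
q(D) = -6 + 2/D
-159*q(16) - 338 = -159*(-6 + 2/16) - 338 = -159*(-6 + 2*(1/16)) - 338 = -159*(-6 + ⅛) - 338 = -159*(-47/8) - 338 = 7473/8 - 338 = 4769/8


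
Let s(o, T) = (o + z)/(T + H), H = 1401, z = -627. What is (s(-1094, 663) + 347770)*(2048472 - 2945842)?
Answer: -322064100389915/1032 ≈ -3.1208e+11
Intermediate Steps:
s(o, T) = (-627 + o)/(1401 + T) (s(o, T) = (o - 627)/(T + 1401) = (-627 + o)/(1401 + T))
(s(-1094, 663) + 347770)*(2048472 - 2945842) = ((-627 - 1094)/(1401 + 663) + 347770)*(2048472 - 2945842) = (-1721/2064 + 347770)*(-897370) = (717795559/2064)*(-897370) = -322064100389915/1032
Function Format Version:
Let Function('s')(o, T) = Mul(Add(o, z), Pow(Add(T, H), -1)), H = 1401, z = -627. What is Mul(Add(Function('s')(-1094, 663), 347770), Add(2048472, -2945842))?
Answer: Rational(-322064100389915, 1032) ≈ -3.1208e+11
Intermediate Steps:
Function('s')(o, T) = Mul(Pow(Add(1401, T), -1), Add(-627, o)) (Function('s')(o, T) = Mul(Add(o, -627), Pow(Add(T, 1401), -1)) = Mul(Add(-627, o), Pow(Add(1401, T), -1)) = Mul(Pow(Add(1401, T), -1), Add(-627, o)))
Mul(Add(Function('s')(-1094, 663), 347770), Add(2048472, -2945842)) = Mul(Add(Mul(Pow(Add(1401, 663), -1), Add(-627, -1094)), 347770), Add(2048472, -2945842)) = Mul(Add(Mul(Pow(2064, -1), -1721), 347770), -897370) = Mul(Add(Mul(Rational(1, 2064), -1721), 347770), -897370) = Mul(Add(Rational(-1721, 2064), 347770), -897370) = Mul(Rational(717795559, 2064), -897370) = Rational(-322064100389915, 1032)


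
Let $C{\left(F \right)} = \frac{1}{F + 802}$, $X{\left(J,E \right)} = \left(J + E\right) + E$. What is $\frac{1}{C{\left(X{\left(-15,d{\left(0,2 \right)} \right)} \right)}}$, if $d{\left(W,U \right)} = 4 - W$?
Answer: $795$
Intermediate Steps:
$X{\left(J,E \right)} = J + 2 E$ ($X{\left(J,E \right)} = \left(E + J\right) + E = J + 2 E$)
$C{\left(F \right)} = \frac{1}{802 + F}$
$\frac{1}{C{\left(X{\left(-15,d{\left(0,2 \right)} \right)} \right)}} = \frac{1}{\frac{1}{802 - \left(15 - 2 \left(4 - 0\right)\right)}} = \frac{1}{\frac{1}{802 - \left(15 - 2 \left(4 + 0\right)\right)}} = \frac{1}{\frac{1}{802 + \left(-15 + 2 \cdot 4\right)}} = \frac{1}{\frac{1}{802 + \left(-15 + 8\right)}} = \frac{1}{\frac{1}{802 - 7}} = \frac{1}{\frac{1}{795}} = 795$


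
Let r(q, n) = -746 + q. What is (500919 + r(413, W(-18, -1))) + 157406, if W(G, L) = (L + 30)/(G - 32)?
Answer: 657992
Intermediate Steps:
W(G, L) = (30 + L)/(-32 + G)
(500919 + r(413, W(-18, -1))) + 157406 = (500919 + (-746 + 413)) + 157406 = (500919 - 333) + 157406 = 500586 + 157406 = 657992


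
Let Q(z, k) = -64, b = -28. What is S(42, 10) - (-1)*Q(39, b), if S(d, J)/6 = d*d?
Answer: 10520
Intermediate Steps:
S(d, J) = 6*d² (S(d, J) = 6*(d*d) = 6*d²)
S(42, 10) - (-1)*Q(39, b) = 6*42² - (-1)*(-64) = 6*1764 - 1*64 = 10584 - 64 = 10520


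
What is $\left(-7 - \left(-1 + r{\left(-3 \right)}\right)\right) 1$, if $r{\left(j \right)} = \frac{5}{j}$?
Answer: $- \frac{13}{3} \approx -4.3333$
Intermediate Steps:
$\left(-7 - \left(-1 + r{\left(-3 \right)}\right)\right) 1 = \left(-7 - \left(-1 + \frac{5}{-3}\right)\right) 1 = \left(-7 - \left(-1 + 5 \left(- \frac{1}{3}\right)\right)\right) 1 = \left(-7 + \left(1 - - \frac{5}{3}\right)\right) 1 = \left(-7 + \left(1 + \frac{5}{3}\right)\right) 1 = \left(-7 + \frac{8}{3}\right) 1 = \left(- \frac{13}{3}\right) 1 = - \frac{13}{3}$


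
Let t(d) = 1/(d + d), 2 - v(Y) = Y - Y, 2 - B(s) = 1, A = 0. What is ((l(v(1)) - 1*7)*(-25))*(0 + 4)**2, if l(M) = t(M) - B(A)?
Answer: 3100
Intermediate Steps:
B(s) = 1 (B(s) = 2 - 1*1 = 2 - 1 = 1)
v(Y) = 2 (v(Y) = 2 - (Y - Y) = 2 - 1*0 = 2 + 0 = 2)
t(d) = 1/(2*d)
l(M) = -1 + 1/(2*M) (l(M) = 1/(2*M) - 1*1 = 1/(2*M) - 1 = -1 + 1/(2*M))
((l(v(1)) - 1*7)*(-25))*(0 + 4)**2 = (((1/2 - 1*2)/2 - 1*7)*(-25))*(0 + 4)**2 = (((1/2 - 2)/2 - 7)*(-25))*4**2 = (((1/2)*(-3/2) - 7)*(-25))*16 = ((-3/4 - 7)*(-25))*16 = -31/4*(-25)*16 = (775/4)*16 = 3100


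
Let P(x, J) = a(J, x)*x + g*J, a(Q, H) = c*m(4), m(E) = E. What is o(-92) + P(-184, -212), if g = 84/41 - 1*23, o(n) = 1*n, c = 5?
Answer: 27456/41 ≈ 669.66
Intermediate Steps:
o(n) = n
a(Q, H) = 20 (a(Q, H) = 5*4 = 20)
g = -859/41 (g = 84*(1/41) - 23 = 84/41 - 23 = -859/41 ≈ -20.951)
P(x, J) = 20*x - 859*J/41
o(-92) + P(-184, -212) = -92 + (20*(-184) - 859/41*(-212)) = -92 + (-3680 + 182108/41) = -92 + 31228/41 = 27456/41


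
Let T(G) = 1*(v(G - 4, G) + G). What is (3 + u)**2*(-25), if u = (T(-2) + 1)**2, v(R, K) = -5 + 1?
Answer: -19600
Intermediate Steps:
v(R, K) = -4
T(G) = -4 + G (T(G) = 1*(-4 + G) = -4 + G)
u = 25 (u = ((-4 - 2) + 1)**2 = (-6 + 1)**2 = (-5)**2 = 25)
(3 + u)**2*(-25) = (3 + 25)**2*(-25) = 28**2*(-25) = 784*(-25) = -19600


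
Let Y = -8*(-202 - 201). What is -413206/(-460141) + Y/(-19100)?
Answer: 1602185004/2197173275 ≈ 0.72920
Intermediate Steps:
Y = 3224 (Y = -8*(-403) = 3224)
-413206/(-460141) + Y/(-19100) = -413206/(-460141) + 3224/(-19100) = -413206*(-1/460141) + 3224*(-1/19100) = 413206/460141 - 806/4775 = 1602185004/2197173275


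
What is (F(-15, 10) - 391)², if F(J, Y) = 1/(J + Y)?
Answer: 3825936/25 ≈ 1.5304e+5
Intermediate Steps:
(F(-15, 10) - 391)² = (1/(-15 + 10) - 391)² = (1/(-5) - 391)² = (-⅕ - 391)² = (-1956/5)² = 3825936/25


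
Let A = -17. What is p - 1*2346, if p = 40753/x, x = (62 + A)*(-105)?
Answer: -11125603/4725 ≈ -2354.6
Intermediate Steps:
x = -4725 (x = (62 - 17)*(-105) = 45*(-105) = -4725)
p = -40753/4725 (p = 40753/(-4725) = 40753*(-1/4725) = -40753/4725 ≈ -8.6250)
p - 1*2346 = -40753/4725 - 1*2346 = -40753/4725 - 2346 = -11125603/4725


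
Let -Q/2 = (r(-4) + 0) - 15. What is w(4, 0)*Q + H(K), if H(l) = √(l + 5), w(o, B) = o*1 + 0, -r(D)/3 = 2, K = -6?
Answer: 168 + I ≈ 168.0 + 1.0*I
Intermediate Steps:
r(D) = -6 (r(D) = -3*2 = -6)
w(o, B) = o (w(o, B) = o + 0 = o)
H(l) = √(5 + l)
Q = 42 (Q = -2*((-6 + 0) - 15) = -2*(-6 - 15) = -2*(-21) = 42)
w(4, 0)*Q + H(K) = 4*42 + √(5 - 6) = 168 + √(-1) = 168 + I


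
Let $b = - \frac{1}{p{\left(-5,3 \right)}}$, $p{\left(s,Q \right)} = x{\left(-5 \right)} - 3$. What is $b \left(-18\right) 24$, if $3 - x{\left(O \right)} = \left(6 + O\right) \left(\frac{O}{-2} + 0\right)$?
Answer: $- \frac{864}{5} \approx -172.8$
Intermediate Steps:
$x{\left(O \right)} = 3 + \frac{O \left(6 + O\right)}{2}$ ($x{\left(O \right)} = 3 - \left(6 + O\right) \left(\frac{O}{-2} + 0\right) = 3 - \left(6 + O\right) \left(O \left(- \frac{1}{2}\right) + 0\right) = 3 - \left(6 + O\right) \left(- \frac{O}{2} + 0\right) = 3 - \left(6 + O\right) \left(- \frac{O}{2}\right) = 3 - - \frac{O \left(6 + O\right)}{2} = 3 + \frac{O \left(6 + O\right)}{2}$)
$p{\left(s,Q \right)} = - \frac{5}{2}$ ($p{\left(s,Q \right)} = \left(3 + \frac{\left(-5\right)^{2}}{2} + 3 \left(-5\right)\right) - 3 = \left(3 + \frac{1}{2} \cdot 25 - 15\right) - 3 = \left(3 + \frac{25}{2} - 15\right) - 3 = \frac{1}{2} - 3 = - \frac{5}{2}$)
$b = \frac{2}{5}$ ($b = - \frac{1}{- \frac{5}{2}} = \left(-1\right) \left(- \frac{2}{5}\right) = \frac{2}{5} \approx 0.4$)
$b \left(-18\right) 24 = \frac{2}{5} \left(-18\right) 24 = \left(- \frac{36}{5}\right) 24 = - \frac{864}{5}$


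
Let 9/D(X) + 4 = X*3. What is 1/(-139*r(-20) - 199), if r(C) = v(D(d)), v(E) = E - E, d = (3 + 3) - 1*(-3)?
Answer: -1/199 ≈ -0.0050251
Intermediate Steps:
d = 9 (d = 6 + 3 = 9)
D(X) = 9/(-4 + 3*X) (D(X) = 9/(-4 + X*3) = 9/(-4 + 3*X))
v(E) = 0
r(C) = 0
1/(-139*r(-20) - 199) = 1/(-139*0 - 199) = 1/(0 - 199) = 1/(-199) = -1/199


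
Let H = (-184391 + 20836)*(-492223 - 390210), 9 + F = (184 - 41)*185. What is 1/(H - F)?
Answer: 1/144326302869 ≈ 6.9287e-12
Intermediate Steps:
F = 26446 (F = -9 + (184 - 41)*185 = -9 + 143*185 = -9 + 26455 = 26446)
H = 144326329315 (H = -163555*(-882433) = 144326329315)
1/(H - F) = 1/(144326329315 - 1*26446) = 1/(144326329315 - 26446) = 1/144326302869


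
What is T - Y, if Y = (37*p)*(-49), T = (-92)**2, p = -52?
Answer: -85812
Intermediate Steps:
T = 8464
Y = 94276 (Y = (37*(-52))*(-49) = -1924*(-49) = 94276)
T - Y = 8464 - 1*94276 = 8464 - 94276 = -85812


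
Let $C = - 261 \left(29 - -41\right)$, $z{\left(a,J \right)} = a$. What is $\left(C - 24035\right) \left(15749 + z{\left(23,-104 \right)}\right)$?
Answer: $-667234460$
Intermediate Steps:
$C = -18270$ ($C = - 261 \left(29 + 41\right) = \left(-261\right) 70 = -18270$)
$\left(C - 24035\right) \left(15749 + z{\left(23,-104 \right)}\right) = \left(-18270 - 24035\right) \left(15749 + 23\right) = \left(-42305\right) 15772 = -667234460$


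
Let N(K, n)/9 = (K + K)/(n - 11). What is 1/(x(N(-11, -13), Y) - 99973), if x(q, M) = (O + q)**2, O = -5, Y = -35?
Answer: -16/1599399 ≈ -1.0004e-5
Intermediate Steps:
N(K, n) = 18*K/(-11 + n) (N(K, n) = 9*((K + K)/(n - 11)) = 9*((2*K)/(-11 + n)) = 9*(2*K/(-11 + n)) = 18*K/(-11 + n))
x(q, M) = (-5 + q)**2
1/(x(N(-11, -13), Y) - 99973) = 1/((-5 + 18*(-11)/(-11 - 13))**2 - 99973) = 1/((-5 + 18*(-11)/(-24))**2 - 99973) = 1/((-5 + 18*(-11)*(-1/24))**2 - 99973) = 1/((-5 + 33/4)**2 - 99973) = 1/((13/4)**2 - 99973) = 1/(169/16 - 99973) = 1/(-1599399/16) = -16/1599399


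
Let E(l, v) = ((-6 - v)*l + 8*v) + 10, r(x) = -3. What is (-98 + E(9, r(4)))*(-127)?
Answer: 17653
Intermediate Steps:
E(l, v) = 10 + 8*v + l*(-6 - v) (E(l, v) = (l*(-6 - v) + 8*v) + 10 = (8*v + l*(-6 - v)) + 10 = 10 + 8*v + l*(-6 - v))
(-98 + E(9, r(4)))*(-127) = (-98 + (10 - 6*9 + 8*(-3) - 1*9*(-3)))*(-127) = (-98 + (10 - 54 - 24 + 27))*(-127) = (-98 - 41)*(-127) = -139*(-127) = 17653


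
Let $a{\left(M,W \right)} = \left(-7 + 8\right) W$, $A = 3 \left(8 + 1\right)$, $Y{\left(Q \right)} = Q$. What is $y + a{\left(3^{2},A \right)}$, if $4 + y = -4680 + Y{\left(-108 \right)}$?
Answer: $-4765$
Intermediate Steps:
$A = 27$ ($A = 3 \cdot 9 = 27$)
$a{\left(M,W \right)} = W$ ($a{\left(M,W \right)} = 1 W = W$)
$y = -4792$ ($y = -4 - 4788 = -4792$)
$y + a{\left(3^{2},A \right)} = -4792 + 27 = -4765$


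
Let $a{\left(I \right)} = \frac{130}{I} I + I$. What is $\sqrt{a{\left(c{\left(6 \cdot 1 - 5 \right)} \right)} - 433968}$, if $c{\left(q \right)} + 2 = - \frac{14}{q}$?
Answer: $3 i \sqrt{48206} \approx 658.68 i$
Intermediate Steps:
$c{\left(q \right)} = -2 - \frac{14}{q}$
$a{\left(I \right)} = 130 + I$
$\sqrt{a{\left(c{\left(6 \cdot 1 - 5 \right)} \right)} - 433968} = \sqrt{\left(130 - \left(2 + \frac{14}{6 \cdot 1 - 5}\right)\right) - 433968} = \sqrt{\left(130 - \left(2 + \frac{14}{6 - 5}\right)\right) - 433968} = \sqrt{\left(130 - \left(2 + \frac{14}{1}\right)\right) - 433968} = \sqrt{\left(130 - 16\right) - 433968} = \sqrt{114 - 433968} = \sqrt{-433854} = 3 i \sqrt{48206}$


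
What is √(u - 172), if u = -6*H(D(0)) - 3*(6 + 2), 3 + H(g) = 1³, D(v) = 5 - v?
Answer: 2*I*√46 ≈ 13.565*I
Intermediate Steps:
H(g) = -2 (H(g) = -3 + 1³ = -3 + 1 = -2)
u = -12 (u = -6*(-2) - 3*(6 + 2) = 12 - 3*8 = 12 - 24 = -12)
√(u - 172) = √(-12 - 172) = √(-184) = 2*I*√46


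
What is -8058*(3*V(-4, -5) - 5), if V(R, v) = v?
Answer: 161160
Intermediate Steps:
-8058*(3*V(-4, -5) - 5) = -8058*(3*(-5) - 5) = -8058*(-15 - 5) = -8058*(-20) = 161160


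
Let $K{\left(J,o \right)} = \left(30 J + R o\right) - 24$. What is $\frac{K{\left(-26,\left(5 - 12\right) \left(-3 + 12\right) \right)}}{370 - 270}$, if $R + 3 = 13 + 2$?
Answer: $- \frac{78}{5} \approx -15.6$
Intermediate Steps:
$R = 12$ ($R = -3 + \left(13 + 2\right) = -3 + 15 = 12$)
$K{\left(J,o \right)} = -24 + 12 o + 30 J$ ($K{\left(J,o \right)} = \left(30 J + 12 o\right) - 24 = \left(12 o + 30 J\right) - 24 = -24 + 12 o + 30 J$)
$\frac{K{\left(-26,\left(5 - 12\right) \left(-3 + 12\right) \right)}}{370 - 270} = \frac{-24 + 12 \left(5 - 12\right) \left(-3 + 12\right) + 30 \left(-26\right)}{370 - 270} = \frac{-24 + 12 \left(\left(-7\right) 9\right) - 780}{100} = \left(-24 + 12 \left(-63\right) - 780\right) \frac{1}{100} = \left(-24 - 756 - 780\right) \frac{1}{100} = \left(-1560\right) \frac{1}{100} = - \frac{78}{5}$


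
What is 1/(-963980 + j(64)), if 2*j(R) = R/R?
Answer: -2/1927959 ≈ -1.0374e-6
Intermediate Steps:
j(R) = ½ (j(R) = (R/R)/2 = (½)*1 = ½)
1/(-963980 + j(64)) = 1/(-963980 + ½) = 1/(-1927959/2) = -2/1927959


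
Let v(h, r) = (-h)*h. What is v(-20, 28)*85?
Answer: -34000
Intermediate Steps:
v(h, r) = -h**2
v(-20, 28)*85 = -1*(-20)**2*85 = -1*400*85 = -400*85 = -34000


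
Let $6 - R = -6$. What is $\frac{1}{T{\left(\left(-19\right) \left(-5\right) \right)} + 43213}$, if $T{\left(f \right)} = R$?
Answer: $\frac{1}{43225} \approx 2.3135 \cdot 10^{-5}$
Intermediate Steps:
$R = 12$ ($R = 6 - -6 = 6 + 6 = 12$)
$T{\left(f \right)} = 12$
$\frac{1}{T{\left(\left(-19\right) \left(-5\right) \right)} + 43213} = \frac{1}{12 + 43213} = \frac{1}{43225}$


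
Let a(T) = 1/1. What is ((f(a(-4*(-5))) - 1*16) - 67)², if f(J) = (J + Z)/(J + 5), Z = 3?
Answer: 61009/9 ≈ 6778.8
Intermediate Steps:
a(T) = 1
f(J) = (3 + J)/(5 + J) (f(J) = (J + 3)/(J + 5) = (3 + J)/(5 + J))
((f(a(-4*(-5))) - 1*16) - 67)² = (((3 + 1)/(5 + 1) - 1*16) - 67)² = ((4/6 - 16) - 67)² = (((⅙)*4 - 16) - 67)² = ((⅔ - 16) - 67)² = (-46/3 - 67)² = (-247/3)² = 61009/9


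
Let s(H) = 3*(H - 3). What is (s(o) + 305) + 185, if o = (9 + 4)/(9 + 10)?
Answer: 9178/19 ≈ 483.05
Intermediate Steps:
o = 13/19 ≈ 0.68421
s(H) = -9 + 3*H (s(H) = 3*(-3 + H) = -9 + 3*H)
(s(o) + 305) + 185 = ((-9 + 3*(13/19)) + 305) + 185 = ((-9 + 39/19) + 305) + 185 = (-132/19 + 305) + 185 = 5663/19 + 185 = 9178/19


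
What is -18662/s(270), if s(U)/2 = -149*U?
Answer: 9331/40230 ≈ 0.23194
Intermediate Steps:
s(U) = -298*U (s(U) = 2*(-149*U) = -298*U)
-18662/s(270) = -18662/((-298*270)) = -18662/(-80460) = -18662*(-1/80460) = 9331/40230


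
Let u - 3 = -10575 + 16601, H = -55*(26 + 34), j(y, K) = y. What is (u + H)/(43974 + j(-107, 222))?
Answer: 2729/43867 ≈ 0.062211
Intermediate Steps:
H = -3300 (H = -55*60 = -3300)
u = 6029 (u = 3 + (-10575 + 16601) = 3 + 6026 = 6029)
(u + H)/(43974 + j(-107, 222)) = (6029 - 3300)/(43974 - 107) = 2729/43867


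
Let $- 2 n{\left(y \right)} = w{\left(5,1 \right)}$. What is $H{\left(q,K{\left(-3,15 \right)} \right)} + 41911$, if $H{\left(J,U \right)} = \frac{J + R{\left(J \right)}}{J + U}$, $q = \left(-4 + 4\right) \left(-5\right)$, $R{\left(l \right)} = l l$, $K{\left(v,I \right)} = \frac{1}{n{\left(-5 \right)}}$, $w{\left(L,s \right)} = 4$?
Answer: $41911$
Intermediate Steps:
$n{\left(y \right)} = -2$ ($n{\left(y \right)} = \left(- \frac{1}{2}\right) 4 = -2$)
$K{\left(v,I \right)} = - \frac{1}{2}$ ($K{\left(v,I \right)} = \frac{1}{-2} = - \frac{1}{2}$)
$R{\left(l \right)} = l^{2}$
$q = 0$ ($q = 0 \left(-5\right) = 0$)
$H{\left(J,U \right)} = \frac{J + J^{2}}{J + U}$
$H{\left(q,K{\left(-3,15 \right)} \right)} + 41911 = \frac{0 \left(1 + 0\right)}{0 - \frac{1}{2}} + 41911 = 0 \frac{1}{- \frac{1}{2}} \cdot 1 + 41911 = 0 \left(-2\right) 1 + 41911 = 0 + 41911 = 41911$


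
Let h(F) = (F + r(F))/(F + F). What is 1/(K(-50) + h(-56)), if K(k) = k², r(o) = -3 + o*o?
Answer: 112/276923 ≈ 0.00040444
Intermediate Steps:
r(o) = -3 + o²
h(F) = (-3 + F + F²)/(2*F) (h(F) = (F + (-3 + F²))/(F + F) = (-3 + F + F²)/((2*F)) = (-3 + F + F²)*(1/(2*F)) = (-3 + F + F²)/(2*F))
1/(K(-50) + h(-56)) = 1/((-50)² + (½)*(-3 - 56 + (-56)²)/(-56)) = 1/(2500 + (½)*(-1/56)*(-3 - 56 + 3136)) = 1/(2500 + (½)*(-1/56)*3077) = 1/(2500 - 3077/112) = 1/(276923/112) = 112/276923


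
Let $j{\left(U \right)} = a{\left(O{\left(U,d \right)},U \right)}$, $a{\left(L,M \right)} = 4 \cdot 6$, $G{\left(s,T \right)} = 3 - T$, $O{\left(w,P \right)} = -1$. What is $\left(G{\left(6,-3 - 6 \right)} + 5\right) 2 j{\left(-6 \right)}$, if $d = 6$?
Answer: $816$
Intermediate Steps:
$a{\left(L,M \right)} = 24$
$j{\left(U \right)} = 24$
$\left(G{\left(6,-3 - 6 \right)} + 5\right) 2 j{\left(-6 \right)} = \left(\left(3 - \left(-3 - 6\right)\right) + 5\right) 2 \cdot 24 = \left(\left(3 - -9\right) + 5\right) 2 \cdot 24 = \left(\left(3 + 9\right) + 5\right) 2 \cdot 24 = \left(12 + 5\right) 2 \cdot 24 = 17 \cdot 2 \cdot 24 = 34 \cdot 24 = 816$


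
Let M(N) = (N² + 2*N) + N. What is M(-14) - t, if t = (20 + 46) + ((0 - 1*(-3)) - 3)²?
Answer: 88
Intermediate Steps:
M(N) = N² + 3*N
t = 66 (t = 66 + ((0 + 3) - 3)² = 66 + (3 - 3)² = 66 + 0² = 66 + 0 = 66)
M(-14) - t = -14*(3 - 14) - 1*66 = -14*(-11) - 66 = 154 - 66 = 88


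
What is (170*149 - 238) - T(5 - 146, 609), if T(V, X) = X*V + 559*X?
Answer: -229470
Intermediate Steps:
T(V, X) = 559*X + V*X (T(V, X) = V*X + 559*X = 559*X + V*X)
(170*149 - 238) - T(5 - 146, 609) = (170*149 - 238) - 609*(559 + (5 - 146)) = (25330 - 238) - 609*(559 - 141) = 25092 - 609*418 = 25092 - 1*254562 = 25092 - 254562 = -229470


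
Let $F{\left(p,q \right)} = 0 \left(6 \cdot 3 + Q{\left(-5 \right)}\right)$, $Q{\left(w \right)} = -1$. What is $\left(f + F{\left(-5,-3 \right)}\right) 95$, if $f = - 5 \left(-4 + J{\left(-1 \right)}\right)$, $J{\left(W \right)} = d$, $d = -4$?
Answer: $3800$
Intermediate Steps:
$J{\left(W \right)} = -4$
$F{\left(p,q \right)} = 0$ ($F{\left(p,q \right)} = 0 \left(6 \cdot 3 - 1\right) = 0 \left(18 - 1\right) = 0 \cdot 17 = 0$)
$f = 40$ ($f = - 5 \left(-4 - 4\right) = \left(-5\right) \left(-8\right) = 40$)
$\left(f + F{\left(-5,-3 \right)}\right) 95 = \left(40 + 0\right) 95 = 40 \cdot 95 = 3800$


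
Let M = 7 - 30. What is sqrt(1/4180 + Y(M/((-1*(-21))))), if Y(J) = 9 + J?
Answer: sqrt(15227657445)/43890 ≈ 2.8116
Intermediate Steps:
M = -23
sqrt(1/4180 + Y(M/((-1*(-21))))) = sqrt(1/4180 + (9 - 23/((-1*(-21))))) = sqrt(1/4180 + (9 - 23/21)) = sqrt(1/4180 + 166/21) = sqrt(693901/87780) = sqrt(15227657445)/43890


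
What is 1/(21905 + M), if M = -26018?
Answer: -1/4113 ≈ -0.00024313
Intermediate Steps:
1/(21905 + M) = 1/(21905 - 26018) = 1/(-4113) = -1/4113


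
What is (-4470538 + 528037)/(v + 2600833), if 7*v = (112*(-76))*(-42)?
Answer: -3942501/2651905 ≈ -1.4867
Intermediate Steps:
v = 51072 (v = ((112*(-76))*(-42))/7 = (-8512*(-42))/7 = (⅐)*357504 = 51072)
(-4470538 + 528037)/(v + 2600833) = (-4470538 + 528037)/(51072 + 2600833) = -3942501/2651905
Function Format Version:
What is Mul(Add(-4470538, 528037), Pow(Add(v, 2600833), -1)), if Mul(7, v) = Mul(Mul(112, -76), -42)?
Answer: Rational(-3942501, 2651905) ≈ -1.4867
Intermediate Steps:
v = 51072 (v = Mul(Rational(1, 7), Mul(Mul(112, -76), -42)) = Mul(Rational(1, 7), Mul(-8512, -42)) = Mul(Rational(1, 7), 357504) = 51072)
Mul(Add(-4470538, 528037), Pow(Add(v, 2600833), -1)) = Mul(Add(-4470538, 528037), Pow(Add(51072, 2600833), -1)) = Mul(-3942501, Pow(2651905, -1)) = Mul(-3942501, Rational(1, 2651905)) = Rational(-3942501, 2651905)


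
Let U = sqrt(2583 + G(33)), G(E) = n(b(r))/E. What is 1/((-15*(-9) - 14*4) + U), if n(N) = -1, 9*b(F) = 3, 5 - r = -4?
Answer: 2607/120715 - sqrt(2812854)/120715 ≈ 0.0077028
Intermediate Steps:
r = 9 (r = 5 - 1*(-4) = 5 + 4 = 9)
b(F) = 1/3 (b(F) = (1/9)*3 = 1/3)
G(E) = -1/E
U = sqrt(2812854)/33 (U = sqrt(2583 - 1/33) = sqrt(85238/33) = sqrt(2812854)/33 ≈ 50.823)
1/((-15*(-9) - 14*4) + U) = 1/((-15*(-9) - 14*4) + sqrt(2812854)/33) = 1/((135 - 56) + sqrt(2812854)/33) = 1/(79 + sqrt(2812854)/33)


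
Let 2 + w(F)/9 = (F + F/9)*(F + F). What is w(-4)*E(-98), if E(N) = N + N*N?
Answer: 2870812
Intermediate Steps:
w(F) = -18 + 20*F² (w(F) = -18 + 9*((F + F/9)*(F + F)) = -18 + 9*((F + F*(⅑))*(2*F)) = -18 + 9*((F + F/9)*(2*F)) = -18 + 9*((10*F/9)*(2*F)) = -18 + 9*(20*F²/9) = -18 + 20*F²)
E(N) = N + N²
w(-4)*E(-98) = (-18 + 20*(-4)²)*(-98*(1 - 98)) = (-18 + 20*16)*(-98*(-97)) = (-18 + 320)*9506 = 302*9506 = 2870812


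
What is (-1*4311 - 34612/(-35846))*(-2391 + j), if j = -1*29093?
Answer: 2432099550548/17923 ≈ 1.3570e+8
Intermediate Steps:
j = -29093
(-1*4311 - 34612/(-35846))*(-2391 + j) = (-1*4311 - 34612/(-35846))*(-2391 - 29093) = (-4311 - 34612*(-1/35846))*(-31484) = (-4311 + 17306/17923)*(-31484) = -77248747/17923*(-31484) = 2432099550548/17923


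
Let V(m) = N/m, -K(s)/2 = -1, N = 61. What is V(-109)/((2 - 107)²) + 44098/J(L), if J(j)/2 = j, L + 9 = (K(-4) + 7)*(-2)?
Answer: -2944092908/3605175 ≈ -816.63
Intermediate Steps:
K(s) = 2 (K(s) = -2*(-1) = 2)
V(m) = 61/m
L = -27 (L = -9 + (2 + 7)*(-2) = -9 + 9*(-2) = -9 - 18 = -27)
J(j) = 2*j
V(-109)/((2 - 107)²) + 44098/J(L) = (61/(-109))/((2 - 107)²) + 44098/((2*(-27))) = (61*(-1/109))/((-105)²) + 44098/(-54) = -61/109/11025 + 44098*(-1/54) = -61/109*1/11025 - 22049/27 = -61/1201725 - 22049/27 = -2944092908/3605175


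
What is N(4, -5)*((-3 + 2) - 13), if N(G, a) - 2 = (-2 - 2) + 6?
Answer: -56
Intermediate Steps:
N(G, a) = 4 (N(G, a) = 2 + ((-2 - 2) + 6) = 2 + (-4 + 6) = 2 + 2 = 4)
N(4, -5)*((-3 + 2) - 13) = 4*((-3 + 2) - 13) = 4*(-1 - 13) = 4*(-14) = -56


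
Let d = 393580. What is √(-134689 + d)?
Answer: √258891 ≈ 508.81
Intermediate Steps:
√(-134689 + d) = √(-134689 + 393580) = √258891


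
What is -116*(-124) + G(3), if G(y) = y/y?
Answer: 14385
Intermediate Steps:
G(y) = 1
-116*(-124) + G(3) = -116*(-124) + 1 = 14384 + 1 = 14385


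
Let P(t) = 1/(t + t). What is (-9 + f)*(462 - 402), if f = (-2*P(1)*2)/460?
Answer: -12426/23 ≈ -540.26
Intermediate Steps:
P(t) = 1/(2*t)
f = -1/230 (f = (-1/1*2)/460 = (-1*2)*(1/460) = (-2*½*2)*(1/460) = -1*2*(1/460) = -2*1/460 = -1/230 ≈ -0.0043478)
(-9 + f)*(462 - 402) = (-9 - 1/230)*(462 - 402) = -2071/230*60 = -12426/23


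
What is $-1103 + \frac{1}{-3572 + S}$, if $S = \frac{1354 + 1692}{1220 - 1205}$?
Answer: $- \frac{55739017}{50534} \approx -1103.0$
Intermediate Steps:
$S = \frac{3046}{15} \approx 203.07$
$-1103 + \frac{1}{-3572 + S} = -1103 + \frac{1}{-3572 + \frac{3046}{15}} = -1103 + \frac{1}{- \frac{50534}{15}} = -1103 - \frac{15}{50534} = - \frac{55739017}{50534}$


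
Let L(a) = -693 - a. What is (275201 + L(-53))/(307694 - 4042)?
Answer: 274561/303652 ≈ 0.90420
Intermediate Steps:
(275201 + L(-53))/(307694 - 4042) = (275201 + (-693 - 1*(-53)))/(307694 - 4042) = (275201 + (-693 + 53))/303652 = (275201 - 640)*(1/303652) = 274561*(1/303652) = 274561/303652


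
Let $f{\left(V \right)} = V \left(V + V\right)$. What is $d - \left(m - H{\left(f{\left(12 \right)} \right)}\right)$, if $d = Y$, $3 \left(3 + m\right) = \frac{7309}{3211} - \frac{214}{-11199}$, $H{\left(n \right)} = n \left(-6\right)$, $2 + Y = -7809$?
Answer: $- \frac{1028825905957}{107879967} \approx -9536.8$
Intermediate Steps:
$f{\left(V \right)} = 2 V^{2}$ ($f{\left(V \right)} = V 2 V = 2 V^{2}$)
$Y = -7811$ ($Y = -2 - 7809 = -7811$)
$H{\left(n \right)} = - 6 n$
$m = - \frac{241099256}{107879967}$ ($m = -3 + \frac{\frac{7309}{3211} - \frac{214}{-11199}}{3} = -3 + \frac{7309 \cdot \frac{1}{3211} - - \frac{214}{11199}}{3} = -3 + \frac{\frac{7309}{3211} + \frac{214}{11199}}{3} = -3 + \frac{1}{3} \cdot \frac{82540645}{35959989} = -3 + \frac{82540645}{107879967} = - \frac{241099256}{107879967} \approx -2.2349$)
$d = -7811$
$d - \left(m - H{\left(f{\left(12 \right)} \right)}\right) = -7811 - \left(- \frac{241099256}{107879967} - - 6 \cdot 2 \cdot 12^{2}\right) = -7811 - \left(- \frac{241099256}{107879967} - - 6 \cdot 2 \cdot 144\right) = -7811 - \left(- \frac{241099256}{107879967} - \left(-6\right) 288\right) = -7811 - \left(- \frac{241099256}{107879967} - -1728\right) = -7811 - \left(- \frac{241099256}{107879967} + 1728\right) = -7811 - \frac{186175483720}{107879967} = - \frac{1028825905957}{107879967}$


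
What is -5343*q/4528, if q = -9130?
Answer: 24390795/2264 ≈ 10773.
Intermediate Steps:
-5343*q/4528 = -5343/(4528/(-9130)) = -5343/(4528*(-1/9130)) = -5343/(-2264/4565) = -5343*(-4565/2264) = 24390795/2264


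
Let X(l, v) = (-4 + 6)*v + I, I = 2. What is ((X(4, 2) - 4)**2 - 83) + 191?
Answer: 112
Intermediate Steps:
X(l, v) = 2 + 2*v (X(l, v) = (-4 + 6)*v + 2 = 2*v + 2 = 2 + 2*v)
((X(4, 2) - 4)**2 - 83) + 191 = (((2 + 2*2) - 4)**2 - 83) + 191 = (((2 + 4) - 4)**2 - 83) + 191 = ((6 - 4)**2 - 83) + 191 = (2**2 - 83) + 191 = (4 - 83) + 191 = -79 + 191 = 112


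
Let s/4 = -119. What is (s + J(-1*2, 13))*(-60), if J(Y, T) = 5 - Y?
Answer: 28140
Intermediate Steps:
s = -476 (s = 4*(-119) = -476)
(s + J(-1*2, 13))*(-60) = (-476 + (5 - (-1)*2))*(-60) = (-476 + (5 - 1*(-2)))*(-60) = (-476 + (5 + 2))*(-60) = (-476 + 7)*(-60) = -469*(-60) = 28140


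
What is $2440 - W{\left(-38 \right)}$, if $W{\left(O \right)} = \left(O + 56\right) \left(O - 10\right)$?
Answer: $3304$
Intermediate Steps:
$W{\left(O \right)} = \left(-10 + O\right) \left(56 + O\right)$ ($W{\left(O \right)} = \left(56 + O\right) \left(-10 + O\right) = \left(-10 + O\right) \left(56 + O\right)$)
$2440 - W{\left(-38 \right)} = 2440 - \left(-560 + \left(-38\right)^{2} + 46 \left(-38\right)\right) = 2440 - \left(-560 + 1444 - 1748\right) = 2440 - -864 = 2440 + 864 = 3304$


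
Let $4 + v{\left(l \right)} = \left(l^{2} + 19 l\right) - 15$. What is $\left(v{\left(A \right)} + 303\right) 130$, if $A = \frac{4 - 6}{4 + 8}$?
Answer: $\frac{657215}{18} \approx 36512.0$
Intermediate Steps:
$A = - \frac{1}{6}$ ($A = - \frac{2}{12} = \left(-2\right) \frac{1}{12} = - \frac{1}{6} \approx -0.16667$)
$v{\left(l \right)} = -19 + l^{2} + 19 l$ ($v{\left(l \right)} = -4 - \left(15 - l^{2} - 19 l\right) = -4 + \left(-15 + l^{2} + 19 l\right) = -19 + l^{2} + 19 l$)
$\left(v{\left(A \right)} + 303\right) 130 = \left(\left(-19 + \left(- \frac{1}{6}\right)^{2} + 19 \left(- \frac{1}{6}\right)\right) + 303\right) 130 = \left(\left(-19 + \frac{1}{36} - \frac{19}{6}\right) + 303\right) 130 = \left(- \frac{797}{36} + 303\right) 130 = \frac{10111}{36} \cdot 130 = \frac{657215}{18}$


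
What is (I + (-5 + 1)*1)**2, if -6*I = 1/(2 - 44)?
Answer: 1014049/63504 ≈ 15.968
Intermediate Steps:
I = 1/252 (I = -1/(6*(2 - 44)) = -1/6/(-42) = -1/6*(-1/42) = 1/252 ≈ 0.0039683)
(I + (-5 + 1)*1)**2 = (1/252 + (-5 + 1)*1)**2 = (1/252 - 4*1)**2 = (1/252 - 4)**2 = (-1007/252)**2 = 1014049/63504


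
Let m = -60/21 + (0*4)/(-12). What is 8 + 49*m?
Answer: -132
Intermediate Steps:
m = -20/7 (m = -60*1/21 + 0*(-1/12) = -20/7 + 0 = -20/7 ≈ -2.8571)
8 + 49*m = 8 + 49*(-20/7) = 8 - 140 = -132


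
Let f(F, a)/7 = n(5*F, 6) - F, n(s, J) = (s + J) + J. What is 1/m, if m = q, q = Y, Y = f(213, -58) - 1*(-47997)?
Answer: 1/54045 ≈ 1.8503e-5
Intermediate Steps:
n(s, J) = s + 2*J (n(s, J) = (J + s) + J = s + 2*J)
f(F, a) = 84 + 28*F (f(F, a) = 7*((5*F + 2*6) - F) = 7*((5*F + 12) - F) = 7*((12 + 5*F) - F) = 7*(12 + 4*F) = 84 + 28*F)
Y = 54045 (Y = (84 + 28*213) - 1*(-47997) = (84 + 5964) + 47997 = 6048 + 47997 = 54045)
q = 54045
m = 54045
1/m = 1/54045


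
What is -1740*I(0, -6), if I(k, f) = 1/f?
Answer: 290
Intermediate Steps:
-1740*I(0, -6) = -1740/(-6) = -1740*(-1/6) = 290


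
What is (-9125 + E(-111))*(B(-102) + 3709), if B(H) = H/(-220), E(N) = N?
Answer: -1884333338/55 ≈ -3.4261e+7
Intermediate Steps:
B(H) = -H/220 (B(H) = H*(-1/220) = -H/220)
(-9125 + E(-111))*(B(-102) + 3709) = (-9125 - 111)*(-1/220*(-102) + 3709) = -9236*(51/110 + 3709) = -9236*408041/110 = -1884333338/55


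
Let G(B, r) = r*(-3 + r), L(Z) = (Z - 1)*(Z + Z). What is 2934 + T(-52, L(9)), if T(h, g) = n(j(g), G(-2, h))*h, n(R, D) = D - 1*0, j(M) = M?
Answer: -145786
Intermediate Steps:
L(Z) = 2*Z*(-1 + Z) (L(Z) = (-1 + Z)*(2*Z) = 2*Z*(-1 + Z))
n(R, D) = D (n(R, D) = D + 0 = D)
T(h, g) = h²*(-3 + h) (T(h, g) = (h*(-3 + h))*h = h²*(-3 + h))
2934 + T(-52, L(9)) = 2934 + (-52)²*(-3 - 52) = 2934 + 2704*(-55) = 2934 - 148720 = -145786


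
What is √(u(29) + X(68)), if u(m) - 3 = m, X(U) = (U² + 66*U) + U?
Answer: 14*√47 ≈ 95.979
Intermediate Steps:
X(U) = U² + 67*U
u(m) = 3 + m
√(u(29) + X(68)) = √((3 + 29) + 68*(67 + 68)) = √(32 + 68*135) = √(32 + 9180) = √9212 = 14*√47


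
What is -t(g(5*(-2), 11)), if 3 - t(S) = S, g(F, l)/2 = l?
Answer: 19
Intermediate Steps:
g(F, l) = 2*l
t(S) = 3 - S
-t(g(5*(-2), 11)) = -(3 - 2*11) = -(3 - 1*22) = -(3 - 22) = -1*(-19) = 19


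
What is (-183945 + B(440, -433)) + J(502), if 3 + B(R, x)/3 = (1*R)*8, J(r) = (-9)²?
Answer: -173313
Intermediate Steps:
J(r) = 81
B(R, x) = -9 + 24*R (B(R, x) = -9 + 3*((1*R)*8) = -9 + 3*(R*8) = -9 + 3*(8*R) = -9 + 24*R)
(-183945 + B(440, -433)) + J(502) = (-183945 + (-9 + 24*440)) + 81 = (-183945 + (-9 + 10560)) + 81 = (-183945 + 10551) + 81 = -173394 + 81 = -173313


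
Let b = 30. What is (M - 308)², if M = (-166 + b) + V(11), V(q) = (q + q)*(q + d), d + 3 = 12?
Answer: 16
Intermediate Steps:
d = 9 (d = -3 + 12 = 9)
V(q) = 2*q*(9 + q) (V(q) = (q + q)*(q + 9) = (2*q)*(9 + q) = 2*q*(9 + q))
M = 304 (M = (-166 + 30) + 2*11*(9 + 11) = -136 + 2*11*20 = -136 + 440 = 304)
(M - 308)² = (304 - 308)² = (-4)² = 16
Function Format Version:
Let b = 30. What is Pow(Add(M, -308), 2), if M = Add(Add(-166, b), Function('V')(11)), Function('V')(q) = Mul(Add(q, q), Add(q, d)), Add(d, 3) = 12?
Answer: 16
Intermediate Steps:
d = 9 (d = Add(-3, 12) = 9)
Function('V')(q) = Mul(2, q, Add(9, q)) (Function('V')(q) = Mul(Add(q, q), Add(q, 9)) = Mul(Mul(2, q), Add(9, q)) = Mul(2, q, Add(9, q)))
M = 304 (M = Add(Add(-166, 30), Mul(2, 11, Add(9, 11))) = Add(-136, Mul(2, 11, 20)) = Add(-136, 440) = 304)
Pow(Add(M, -308), 2) = Pow(Add(304, -308), 2) = Pow(-4, 2) = 16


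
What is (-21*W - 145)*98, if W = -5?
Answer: -3920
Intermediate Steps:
(-21*W - 145)*98 = (-21*(-5) - 145)*98 = (105 - 145)*98 = -40*98 = -3920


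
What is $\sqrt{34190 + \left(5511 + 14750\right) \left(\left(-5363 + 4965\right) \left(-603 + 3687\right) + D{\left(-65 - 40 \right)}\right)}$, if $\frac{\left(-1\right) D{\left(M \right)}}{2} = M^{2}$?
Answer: $2 i \sqrt{6328930153} \approx 1.5911 \cdot 10^{5} i$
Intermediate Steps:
$D{\left(M \right)} = - 2 M^{2}$
$\sqrt{34190 + \left(5511 + 14750\right) \left(\left(-5363 + 4965\right) \left(-603 + 3687\right) + D{\left(-65 - 40 \right)}\right)} = \sqrt{34190 + \left(5511 + 14750\right) \left(\left(-5363 + 4965\right) \left(-603 + 3687\right) - 2 \left(-65 - 40\right)^{2}\right)} = \sqrt{34190 + 20261 \left(\left(-398\right) 3084 - 2 \left(-65 - 40\right)^{2}\right)} = \sqrt{34190 + 20261 \left(-1227432 - 2 \left(-105\right)^{2}\right)} = \sqrt{34190 + 20261 \left(-1227432 - 22050\right)} = \sqrt{34190 + 20261 \left(-1249482\right)} = \sqrt{34190 - 25315754802} = \sqrt{-25315720612} = 2 i \sqrt{6328930153}$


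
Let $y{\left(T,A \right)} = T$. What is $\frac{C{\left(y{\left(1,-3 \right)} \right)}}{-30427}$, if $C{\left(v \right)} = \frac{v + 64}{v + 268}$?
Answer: $- \frac{65}{8184863} \approx -7.9415 \cdot 10^{-6}$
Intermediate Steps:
$C{\left(v \right)} = \frac{64 + v}{268 + v}$
$\frac{C{\left(y{\left(1,-3 \right)} \right)}}{-30427} = \frac{\frac{1}{268 + 1} \left(64 + 1\right)}{-30427} = \frac{1}{269} \cdot 65 \left(- \frac{1}{30427}\right) = \frac{65}{269} \left(- \frac{1}{30427}\right) = - \frac{65}{8184863}$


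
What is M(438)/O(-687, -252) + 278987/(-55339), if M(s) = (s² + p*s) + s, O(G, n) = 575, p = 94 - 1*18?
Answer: 2464480141/6363985 ≈ 387.25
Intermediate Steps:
p = 76 (p = 94 - 18 = 76)
M(s) = s² + 77*s (M(s) = (s² + 76*s) + s = s² + 77*s)
M(438)/O(-687, -252) + 278987/(-55339) = (438*(77 + 438))/575 + 278987/(-55339) = (438*515)*(1/575) + 278987*(-1/55339) = 225570*(1/575) - 278987/55339 = 45114/115 - 278987/55339 = 2464480141/6363985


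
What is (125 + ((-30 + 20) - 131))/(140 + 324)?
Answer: -1/29 ≈ -0.034483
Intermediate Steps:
(125 + ((-30 + 20) - 131))/(140 + 324) = (125 + (-10 - 131))/464 = (125 - 141)*(1/464) = -16*1/464 = -1/29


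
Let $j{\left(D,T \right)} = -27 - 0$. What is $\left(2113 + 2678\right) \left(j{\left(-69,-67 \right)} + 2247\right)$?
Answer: $10636020$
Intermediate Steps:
$j{\left(D,T \right)} = -27$ ($j{\left(D,T \right)} = -27 + 0 = -27$)
$\left(2113 + 2678\right) \left(j{\left(-69,-67 \right)} + 2247\right) = \left(2113 + 2678\right) \left(-27 + 2247\right) = 4791 \cdot 2220 = 10636020$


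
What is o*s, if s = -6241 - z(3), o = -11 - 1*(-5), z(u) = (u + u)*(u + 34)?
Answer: 38778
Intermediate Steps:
z(u) = 2*u*(34 + u) (z(u) = (2*u)*(34 + u) = 2*u*(34 + u))
o = -6 (o = -11 + 5 = -6)
s = -6463 (s = -6241 - 2*3*(34 + 3) = -6241 - 2*3*37 = -6241 - 1*222 = -6241 - 222 = -6463)
o*s = -6*(-6463) = 38778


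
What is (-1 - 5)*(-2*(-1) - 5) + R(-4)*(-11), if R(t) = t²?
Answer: -158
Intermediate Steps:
(-1 - 5)*(-2*(-1) - 5) + R(-4)*(-11) = (-1 - 5)*(-2*(-1) - 5) + (-4)²*(-11) = -6*(2 - 5) + 16*(-11) = -6*(-3) - 176 = 18 - 176 = -158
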